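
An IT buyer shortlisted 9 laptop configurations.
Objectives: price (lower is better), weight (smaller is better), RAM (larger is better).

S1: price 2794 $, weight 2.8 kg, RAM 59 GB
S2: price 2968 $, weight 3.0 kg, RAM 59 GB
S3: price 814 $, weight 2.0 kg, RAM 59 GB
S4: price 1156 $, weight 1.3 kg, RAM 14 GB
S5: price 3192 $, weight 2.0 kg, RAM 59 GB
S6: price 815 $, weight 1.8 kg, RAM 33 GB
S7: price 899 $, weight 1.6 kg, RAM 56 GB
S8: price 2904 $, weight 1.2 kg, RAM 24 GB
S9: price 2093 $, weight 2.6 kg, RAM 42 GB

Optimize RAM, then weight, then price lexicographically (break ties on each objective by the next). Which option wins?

S3

First maximize RAM: best is 59, kept {S1, S2, S3, S5}.
Then minimize weight: best is 2.0, kept {S3, S5}.
Then minimize price: best is 814, kept {S3}.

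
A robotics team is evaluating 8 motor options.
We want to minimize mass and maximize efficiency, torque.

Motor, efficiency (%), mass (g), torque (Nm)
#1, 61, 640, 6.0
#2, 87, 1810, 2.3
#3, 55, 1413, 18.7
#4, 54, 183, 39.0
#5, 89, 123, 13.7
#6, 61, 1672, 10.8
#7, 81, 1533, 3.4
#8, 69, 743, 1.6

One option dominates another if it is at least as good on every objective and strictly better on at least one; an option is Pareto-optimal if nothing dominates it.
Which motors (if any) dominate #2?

#5

#5: efficiency 89≥87, mass 123≤1810, torque 13.7≥2.3 — dominates #2.
Others (#1, #3, #4, #6, #7, #8) are each worse than #2 on at least one objective.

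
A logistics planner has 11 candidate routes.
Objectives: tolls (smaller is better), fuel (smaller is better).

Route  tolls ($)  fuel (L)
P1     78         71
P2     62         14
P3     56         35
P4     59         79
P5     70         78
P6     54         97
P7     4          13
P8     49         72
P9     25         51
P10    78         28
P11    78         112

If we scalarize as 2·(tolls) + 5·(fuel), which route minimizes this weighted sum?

P1: 2·78 + 5·71 = 511
P2: 2·62 + 5·14 = 194
P3: 2·56 + 5·35 = 287
P4: 2·59 + 5·79 = 513
P5: 2·70 + 5·78 = 530
P6: 2·54 + 5·97 = 593
P7: 2·4 + 5·13 = 73
P8: 2·49 + 5·72 = 458
P9: 2·25 + 5·51 = 305
P10: 2·78 + 5·28 = 296
P11: 2·78 + 5·112 = 716
Lowest: P7 at 73.

P7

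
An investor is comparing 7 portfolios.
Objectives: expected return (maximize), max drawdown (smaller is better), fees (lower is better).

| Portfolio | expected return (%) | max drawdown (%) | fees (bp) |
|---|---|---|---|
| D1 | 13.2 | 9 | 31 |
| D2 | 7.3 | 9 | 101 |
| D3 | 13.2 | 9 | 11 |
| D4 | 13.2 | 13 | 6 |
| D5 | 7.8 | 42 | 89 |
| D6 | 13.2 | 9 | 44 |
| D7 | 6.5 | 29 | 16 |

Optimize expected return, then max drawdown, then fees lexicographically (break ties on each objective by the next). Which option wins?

D3

First maximize expected return: best is 13.2, kept {D1, D3, D4, D6}.
Then minimize max drawdown: best is 9, kept {D1, D3, D6}.
Then minimize fees: best is 11, kept {D3}.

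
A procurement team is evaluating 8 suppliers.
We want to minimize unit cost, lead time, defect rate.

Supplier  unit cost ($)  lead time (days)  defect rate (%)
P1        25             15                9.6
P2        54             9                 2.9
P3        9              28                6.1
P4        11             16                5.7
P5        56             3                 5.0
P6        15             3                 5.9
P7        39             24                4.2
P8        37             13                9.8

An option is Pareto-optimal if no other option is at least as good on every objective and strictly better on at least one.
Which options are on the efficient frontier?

P2, P3, P4, P5, P6, P7

P1: dominated by P6 (unit cost 15≤25, lead time 3≤15, defect rate 5.9≤9.6).
P2: not dominated (best defect rate).
P3: not dominated (best unit cost).
P4: not dominated.
P5: not dominated.
P6: not dominated.
P7: not dominated.
P8: dominated by P6 (unit cost 15≤37, lead time 3≤13, defect rate 5.9≤9.8).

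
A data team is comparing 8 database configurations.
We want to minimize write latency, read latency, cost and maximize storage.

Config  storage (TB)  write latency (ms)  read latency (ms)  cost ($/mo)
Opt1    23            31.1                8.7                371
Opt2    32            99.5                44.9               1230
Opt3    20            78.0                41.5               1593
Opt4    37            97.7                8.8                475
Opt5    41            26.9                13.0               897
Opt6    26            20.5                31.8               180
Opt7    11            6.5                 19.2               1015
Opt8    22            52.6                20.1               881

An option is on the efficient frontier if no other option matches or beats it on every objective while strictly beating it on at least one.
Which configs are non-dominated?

Opt1: not dominated (best read latency).
Opt2: dominated by Opt4 (storage 37≥32, write latency 97.7≤99.5, read latency 8.8≤44.9, cost 475≤1230).
Opt3: dominated by Opt1 (storage 23≥20, write latency 31.1≤78.0, read latency 8.7≤41.5, cost 371≤1593).
Opt4: not dominated.
Opt5: not dominated (best storage).
Opt6: not dominated (best cost).
Opt7: not dominated (best write latency).
Opt8: dominated by Opt1 (storage 23≥22, write latency 31.1≤52.6, read latency 8.7≤20.1, cost 371≤881).

Opt1, Opt4, Opt5, Opt6, Opt7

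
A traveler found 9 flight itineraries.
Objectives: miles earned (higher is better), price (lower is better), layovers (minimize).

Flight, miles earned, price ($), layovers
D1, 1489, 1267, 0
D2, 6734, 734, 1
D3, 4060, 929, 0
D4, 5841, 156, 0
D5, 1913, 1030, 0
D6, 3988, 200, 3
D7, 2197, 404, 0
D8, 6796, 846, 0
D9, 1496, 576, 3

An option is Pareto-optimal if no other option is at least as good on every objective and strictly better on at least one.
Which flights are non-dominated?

D2, D4, D8

D1: dominated by D3 (miles earned 4060≥1489, price 929≤1267, layovers 0≤0).
D2: not dominated.
D3: dominated by D4 (miles earned 5841≥4060, price 156≤929, layovers 0≤0).
D4: not dominated (best price).
D5: dominated by D3 (miles earned 4060≥1913, price 929≤1030, layovers 0≤0).
D6: dominated by D4 (miles earned 5841≥3988, price 156≤200, layovers 0≤3).
D7: dominated by D4 (miles earned 5841≥2197, price 156≤404, layovers 0≤0).
D8: not dominated (best miles earned).
D9: dominated by D4 (miles earned 5841≥1496, price 156≤576, layovers 0≤3).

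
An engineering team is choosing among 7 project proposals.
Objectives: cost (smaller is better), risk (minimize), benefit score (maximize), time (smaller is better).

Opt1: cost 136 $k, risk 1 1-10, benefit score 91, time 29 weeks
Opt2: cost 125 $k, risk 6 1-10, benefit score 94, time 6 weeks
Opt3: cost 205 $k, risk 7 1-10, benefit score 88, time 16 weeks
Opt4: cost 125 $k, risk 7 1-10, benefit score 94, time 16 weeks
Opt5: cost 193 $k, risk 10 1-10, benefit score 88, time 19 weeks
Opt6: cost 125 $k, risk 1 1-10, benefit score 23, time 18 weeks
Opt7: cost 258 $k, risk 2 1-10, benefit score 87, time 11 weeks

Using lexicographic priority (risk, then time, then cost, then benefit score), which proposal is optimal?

Opt6

First minimize risk: best is 1, kept {Opt1, Opt6}.
Then minimize time: best is 18, kept {Opt6}.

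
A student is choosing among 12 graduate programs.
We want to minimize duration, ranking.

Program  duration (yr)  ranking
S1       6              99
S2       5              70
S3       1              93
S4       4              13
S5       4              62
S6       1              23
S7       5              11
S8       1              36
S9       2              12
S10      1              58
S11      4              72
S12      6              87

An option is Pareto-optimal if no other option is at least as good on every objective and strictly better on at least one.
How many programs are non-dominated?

S1: dominated by S2 (duration 5≤6, ranking 70≤99).
S2: dominated by S4 (duration 4≤5, ranking 13≤70).
S3: dominated by S6 (duration 1≤1, ranking 23≤93).
S4: dominated by S9 (duration 2≤4, ranking 12≤13).
S5: dominated by S4 (duration 4≤4, ranking 13≤62).
S6: not dominated.
S7: not dominated (best ranking).
S8: dominated by S6 (duration 1≤1, ranking 23≤36).
S9: not dominated.
S10: dominated by S6 (duration 1≤1, ranking 23≤58).
S11: dominated by S4 (duration 4≤4, ranking 13≤72).
S12: dominated by S2 (duration 5≤6, ranking 70≤87).
Pareto-optimal: S6, S7, S9 → 3.

3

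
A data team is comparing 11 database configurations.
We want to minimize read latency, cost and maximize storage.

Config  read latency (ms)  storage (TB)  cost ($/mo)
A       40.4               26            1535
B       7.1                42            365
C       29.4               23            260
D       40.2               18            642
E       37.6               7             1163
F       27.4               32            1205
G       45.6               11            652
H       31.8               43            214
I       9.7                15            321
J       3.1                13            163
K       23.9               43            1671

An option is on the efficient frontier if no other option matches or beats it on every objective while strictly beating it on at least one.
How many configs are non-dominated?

6

A: dominated by B (read latency 7.1≤40.4, storage 42≥26, cost 365≤1535).
B: not dominated.
C: not dominated.
D: dominated by B (read latency 7.1≤40.2, storage 42≥18, cost 365≤642).
E: dominated by B (read latency 7.1≤37.6, storage 42≥7, cost 365≤1163).
F: dominated by B (read latency 7.1≤27.4, storage 42≥32, cost 365≤1205).
G: dominated by B (read latency 7.1≤45.6, storage 42≥11, cost 365≤652).
H: not dominated.
I: not dominated.
J: not dominated (best read latency).
K: not dominated.
Pareto-optimal: B, C, H, I, J, K → 6.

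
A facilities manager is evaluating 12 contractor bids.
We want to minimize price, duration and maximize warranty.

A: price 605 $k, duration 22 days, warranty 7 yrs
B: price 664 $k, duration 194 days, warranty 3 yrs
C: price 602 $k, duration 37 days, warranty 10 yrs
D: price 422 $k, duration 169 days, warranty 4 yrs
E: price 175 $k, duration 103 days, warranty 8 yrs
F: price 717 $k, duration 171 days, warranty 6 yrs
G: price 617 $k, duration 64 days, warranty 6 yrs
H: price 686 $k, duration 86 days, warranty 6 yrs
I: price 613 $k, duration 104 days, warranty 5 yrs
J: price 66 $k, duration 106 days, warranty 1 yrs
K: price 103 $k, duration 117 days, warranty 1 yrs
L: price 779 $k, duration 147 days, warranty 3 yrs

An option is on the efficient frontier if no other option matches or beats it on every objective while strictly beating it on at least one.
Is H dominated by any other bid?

A vs H: price 605≤686, duration 22≤86, warranty 7≥6 — A is at least as good on every objective and strictly better on at least one, so A dominates H.

Yes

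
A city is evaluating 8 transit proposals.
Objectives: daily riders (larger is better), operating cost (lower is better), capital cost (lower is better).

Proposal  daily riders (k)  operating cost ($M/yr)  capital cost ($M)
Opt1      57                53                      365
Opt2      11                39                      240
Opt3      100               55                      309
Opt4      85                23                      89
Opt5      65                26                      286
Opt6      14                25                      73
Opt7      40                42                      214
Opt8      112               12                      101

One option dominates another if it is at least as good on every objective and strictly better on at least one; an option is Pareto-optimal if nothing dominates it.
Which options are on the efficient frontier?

Opt1: dominated by Opt4 (daily riders 85≥57, operating cost 23≤53, capital cost 89≤365).
Opt2: dominated by Opt4 (daily riders 85≥11, operating cost 23≤39, capital cost 89≤240).
Opt3: dominated by Opt8 (daily riders 112≥100, operating cost 12≤55, capital cost 101≤309).
Opt4: not dominated.
Opt5: dominated by Opt4 (daily riders 85≥65, operating cost 23≤26, capital cost 89≤286).
Opt6: not dominated (best capital cost).
Opt7: dominated by Opt4 (daily riders 85≥40, operating cost 23≤42, capital cost 89≤214).
Opt8: not dominated (best daily riders).

Opt4, Opt6, Opt8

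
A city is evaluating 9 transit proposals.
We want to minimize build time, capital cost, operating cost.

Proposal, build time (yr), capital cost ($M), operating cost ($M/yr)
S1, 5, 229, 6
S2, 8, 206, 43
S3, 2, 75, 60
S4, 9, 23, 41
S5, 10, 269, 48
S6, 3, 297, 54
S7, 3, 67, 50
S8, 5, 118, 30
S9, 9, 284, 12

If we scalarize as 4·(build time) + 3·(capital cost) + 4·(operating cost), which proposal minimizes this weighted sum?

S1: 4·5 + 3·229 + 4·6 = 731
S2: 4·8 + 3·206 + 4·43 = 822
S3: 4·2 + 3·75 + 4·60 = 473
S4: 4·9 + 3·23 + 4·41 = 269
S5: 4·10 + 3·269 + 4·48 = 1039
S6: 4·3 + 3·297 + 4·54 = 1119
S7: 4·3 + 3·67 + 4·50 = 413
S8: 4·5 + 3·118 + 4·30 = 494
S9: 4·9 + 3·284 + 4·12 = 936
Lowest: S4 at 269.

S4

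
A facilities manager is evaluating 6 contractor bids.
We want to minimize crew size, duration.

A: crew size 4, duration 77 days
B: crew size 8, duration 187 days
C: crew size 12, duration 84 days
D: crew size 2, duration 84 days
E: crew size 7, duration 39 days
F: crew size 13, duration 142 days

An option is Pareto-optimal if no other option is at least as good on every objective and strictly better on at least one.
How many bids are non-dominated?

3

A: not dominated.
B: dominated by A (crew size 4≤8, duration 77≤187).
C: dominated by A (crew size 4≤12, duration 77≤84).
D: not dominated (best crew size).
E: not dominated (best duration).
F: dominated by A (crew size 4≤13, duration 77≤142).
Pareto-optimal: A, D, E → 3.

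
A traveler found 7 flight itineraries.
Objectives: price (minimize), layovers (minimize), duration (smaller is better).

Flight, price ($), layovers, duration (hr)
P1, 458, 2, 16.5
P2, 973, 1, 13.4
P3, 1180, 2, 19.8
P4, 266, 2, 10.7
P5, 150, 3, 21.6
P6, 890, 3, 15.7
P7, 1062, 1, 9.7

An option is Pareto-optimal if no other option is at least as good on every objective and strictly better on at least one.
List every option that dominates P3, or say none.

P1: price 458≤1180, layovers 2≤2, duration 16.5≤19.8 — dominates P3.
P2: price 973≤1180, layovers 1≤2, duration 13.4≤19.8 — dominates P3.
P4: price 266≤1180, layovers 2≤2, duration 10.7≤19.8 — dominates P3.
P7: price 1062≤1180, layovers 1≤2, duration 9.7≤19.8 — dominates P3.
Others (P5, P6) are each worse than P3 on at least one objective.

P1, P2, P4, P7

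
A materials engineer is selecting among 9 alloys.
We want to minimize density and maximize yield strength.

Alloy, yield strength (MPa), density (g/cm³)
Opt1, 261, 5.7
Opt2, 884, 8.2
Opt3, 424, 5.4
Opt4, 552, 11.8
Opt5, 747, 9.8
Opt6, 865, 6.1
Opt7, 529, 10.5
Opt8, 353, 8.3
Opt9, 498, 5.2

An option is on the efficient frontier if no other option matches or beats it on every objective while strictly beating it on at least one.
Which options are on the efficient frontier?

Opt2, Opt6, Opt9

Opt1: dominated by Opt3 (yield strength 424≥261, density 5.4≤5.7).
Opt2: not dominated (best yield strength).
Opt3: dominated by Opt9 (yield strength 498≥424, density 5.2≤5.4).
Opt4: dominated by Opt2 (yield strength 884≥552, density 8.2≤11.8).
Opt5: dominated by Opt2 (yield strength 884≥747, density 8.2≤9.8).
Opt6: not dominated.
Opt7: dominated by Opt2 (yield strength 884≥529, density 8.2≤10.5).
Opt8: dominated by Opt2 (yield strength 884≥353, density 8.2≤8.3).
Opt9: not dominated (best density).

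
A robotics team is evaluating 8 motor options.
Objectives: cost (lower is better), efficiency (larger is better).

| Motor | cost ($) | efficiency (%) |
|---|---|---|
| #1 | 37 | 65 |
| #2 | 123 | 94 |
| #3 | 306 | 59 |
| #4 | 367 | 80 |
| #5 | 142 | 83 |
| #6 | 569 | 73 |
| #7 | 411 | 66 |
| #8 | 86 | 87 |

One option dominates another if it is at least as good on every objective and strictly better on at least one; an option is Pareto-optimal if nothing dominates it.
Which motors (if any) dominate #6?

#2: cost 123≤569, efficiency 94≥73 — dominates #6.
#4: cost 367≤569, efficiency 80≥73 — dominates #6.
#5: cost 142≤569, efficiency 83≥73 — dominates #6.
#8: cost 86≤569, efficiency 87≥73 — dominates #6.
Others (#1, #3, #7) are each worse than #6 on at least one objective.

#2, #4, #5, #8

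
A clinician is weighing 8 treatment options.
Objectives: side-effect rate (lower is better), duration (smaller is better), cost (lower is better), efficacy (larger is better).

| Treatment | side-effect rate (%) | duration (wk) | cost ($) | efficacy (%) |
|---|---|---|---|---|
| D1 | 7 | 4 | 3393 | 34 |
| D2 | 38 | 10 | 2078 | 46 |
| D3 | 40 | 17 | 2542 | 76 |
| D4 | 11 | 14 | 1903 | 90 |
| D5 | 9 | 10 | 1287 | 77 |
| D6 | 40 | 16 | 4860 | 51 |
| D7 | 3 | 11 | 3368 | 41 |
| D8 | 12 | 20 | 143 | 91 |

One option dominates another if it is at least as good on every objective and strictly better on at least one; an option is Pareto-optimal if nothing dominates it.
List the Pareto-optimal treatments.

D1: not dominated (best duration).
D2: dominated by D5 (side-effect rate 9≤38, duration 10≤10, cost 1287≤2078, efficacy 77≥46).
D3: dominated by D4 (side-effect rate 11≤40, duration 14≤17, cost 1903≤2542, efficacy 90≥76).
D4: not dominated.
D5: not dominated.
D6: dominated by D4 (side-effect rate 11≤40, duration 14≤16, cost 1903≤4860, efficacy 90≥51).
D7: not dominated (best side-effect rate).
D8: not dominated (best cost).

D1, D4, D5, D7, D8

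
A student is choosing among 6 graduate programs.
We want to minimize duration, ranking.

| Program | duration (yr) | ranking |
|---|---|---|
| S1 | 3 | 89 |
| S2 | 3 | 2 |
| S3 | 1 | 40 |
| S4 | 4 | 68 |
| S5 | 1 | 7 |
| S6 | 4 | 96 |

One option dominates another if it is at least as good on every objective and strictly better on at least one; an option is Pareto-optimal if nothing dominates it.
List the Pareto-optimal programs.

S2, S5

S1: dominated by S2 (duration 3≤3, ranking 2≤89).
S2: not dominated (best ranking).
S3: dominated by S5 (duration 1≤1, ranking 7≤40).
S4: dominated by S2 (duration 3≤4, ranking 2≤68).
S5: not dominated.
S6: dominated by S1 (duration 3≤4, ranking 89≤96).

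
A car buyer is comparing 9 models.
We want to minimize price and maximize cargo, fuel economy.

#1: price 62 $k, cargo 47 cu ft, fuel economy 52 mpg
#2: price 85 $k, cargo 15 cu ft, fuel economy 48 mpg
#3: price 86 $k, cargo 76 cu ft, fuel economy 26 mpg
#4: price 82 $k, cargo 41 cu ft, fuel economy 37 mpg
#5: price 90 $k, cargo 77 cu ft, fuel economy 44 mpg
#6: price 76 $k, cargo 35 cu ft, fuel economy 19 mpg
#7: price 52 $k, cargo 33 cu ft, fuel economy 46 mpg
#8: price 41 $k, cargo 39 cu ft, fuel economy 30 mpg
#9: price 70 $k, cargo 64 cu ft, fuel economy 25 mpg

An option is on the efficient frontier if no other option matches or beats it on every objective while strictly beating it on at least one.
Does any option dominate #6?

#1 vs #6: price 62≤76, cargo 47≥35, fuel economy 52≥19 — #1 is at least as good on every objective and strictly better on at least one, so #1 dominates #6.

Yes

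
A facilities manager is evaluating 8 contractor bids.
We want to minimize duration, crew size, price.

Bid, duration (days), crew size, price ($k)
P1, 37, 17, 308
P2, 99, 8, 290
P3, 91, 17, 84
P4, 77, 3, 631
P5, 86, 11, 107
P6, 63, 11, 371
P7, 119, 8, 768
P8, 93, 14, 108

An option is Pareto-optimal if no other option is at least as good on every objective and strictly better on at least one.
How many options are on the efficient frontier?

P1: not dominated (best duration).
P2: not dominated.
P3: not dominated (best price).
P4: not dominated (best crew size).
P5: not dominated.
P6: not dominated.
P7: dominated by P2 (duration 99≤119, crew size 8≤8, price 290≤768).
P8: dominated by P5 (duration 86≤93, crew size 11≤14, price 107≤108).
Pareto-optimal: P1, P2, P3, P4, P5, P6 → 6.

6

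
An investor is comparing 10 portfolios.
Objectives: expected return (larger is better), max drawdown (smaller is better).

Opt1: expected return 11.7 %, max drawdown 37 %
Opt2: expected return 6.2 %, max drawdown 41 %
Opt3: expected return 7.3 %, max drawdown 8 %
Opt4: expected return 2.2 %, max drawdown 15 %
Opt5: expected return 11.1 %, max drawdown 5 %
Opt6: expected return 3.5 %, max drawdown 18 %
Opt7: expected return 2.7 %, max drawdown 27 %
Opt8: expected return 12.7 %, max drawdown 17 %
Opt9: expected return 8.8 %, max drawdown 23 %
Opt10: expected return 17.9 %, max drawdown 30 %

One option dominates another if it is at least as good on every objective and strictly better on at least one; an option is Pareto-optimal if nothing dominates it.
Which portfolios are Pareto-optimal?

Opt1: dominated by Opt8 (expected return 12.7≥11.7, max drawdown 17≤37).
Opt2: dominated by Opt1 (expected return 11.7≥6.2, max drawdown 37≤41).
Opt3: dominated by Opt5 (expected return 11.1≥7.3, max drawdown 5≤8).
Opt4: dominated by Opt3 (expected return 7.3≥2.2, max drawdown 8≤15).
Opt5: not dominated (best max drawdown).
Opt6: dominated by Opt3 (expected return 7.3≥3.5, max drawdown 8≤18).
Opt7: dominated by Opt3 (expected return 7.3≥2.7, max drawdown 8≤27).
Opt8: not dominated.
Opt9: dominated by Opt5 (expected return 11.1≥8.8, max drawdown 5≤23).
Opt10: not dominated (best expected return).

Opt5, Opt8, Opt10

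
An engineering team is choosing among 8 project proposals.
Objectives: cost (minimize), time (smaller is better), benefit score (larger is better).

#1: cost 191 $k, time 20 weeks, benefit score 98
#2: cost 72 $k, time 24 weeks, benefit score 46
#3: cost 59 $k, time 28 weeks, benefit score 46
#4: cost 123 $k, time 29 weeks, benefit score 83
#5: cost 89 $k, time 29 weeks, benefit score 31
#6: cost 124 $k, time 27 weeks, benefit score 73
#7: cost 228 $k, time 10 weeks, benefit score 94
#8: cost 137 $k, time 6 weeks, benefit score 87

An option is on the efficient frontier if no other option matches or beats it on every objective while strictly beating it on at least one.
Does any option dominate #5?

Yes

#2 vs #5: cost 72≤89, time 24≤29, benefit score 46≥31 — #2 is at least as good on every objective and strictly better on at least one, so #2 dominates #5.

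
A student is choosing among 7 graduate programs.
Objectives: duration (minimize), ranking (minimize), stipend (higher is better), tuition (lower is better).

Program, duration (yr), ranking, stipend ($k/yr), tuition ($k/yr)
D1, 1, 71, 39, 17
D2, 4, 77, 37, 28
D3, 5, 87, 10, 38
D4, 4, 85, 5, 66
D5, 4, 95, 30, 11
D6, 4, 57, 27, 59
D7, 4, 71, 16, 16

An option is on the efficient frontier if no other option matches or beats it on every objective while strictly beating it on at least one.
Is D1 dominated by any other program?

D2: worse on duration (4 vs 1).
D3: worse on duration (5 vs 1).
D4: worse on duration (4 vs 1).
D5: worse on duration (4 vs 1).
D6: worse on duration (4 vs 1).
D7: worse on duration (4 vs 1).
No option is at least as good as D1 on every objective and strictly better on one.

No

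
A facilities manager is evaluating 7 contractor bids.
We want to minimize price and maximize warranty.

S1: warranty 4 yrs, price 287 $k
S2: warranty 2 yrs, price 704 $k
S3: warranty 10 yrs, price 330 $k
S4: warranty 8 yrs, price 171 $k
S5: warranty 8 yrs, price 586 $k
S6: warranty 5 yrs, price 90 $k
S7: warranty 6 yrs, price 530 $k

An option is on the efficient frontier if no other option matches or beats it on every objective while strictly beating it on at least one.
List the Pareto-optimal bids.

S3, S4, S6

S1: dominated by S4 (warranty 8≥4, price 171≤287).
S2: dominated by S1 (warranty 4≥2, price 287≤704).
S3: not dominated (best warranty).
S4: not dominated.
S5: dominated by S3 (warranty 10≥8, price 330≤586).
S6: not dominated (best price).
S7: dominated by S3 (warranty 10≥6, price 330≤530).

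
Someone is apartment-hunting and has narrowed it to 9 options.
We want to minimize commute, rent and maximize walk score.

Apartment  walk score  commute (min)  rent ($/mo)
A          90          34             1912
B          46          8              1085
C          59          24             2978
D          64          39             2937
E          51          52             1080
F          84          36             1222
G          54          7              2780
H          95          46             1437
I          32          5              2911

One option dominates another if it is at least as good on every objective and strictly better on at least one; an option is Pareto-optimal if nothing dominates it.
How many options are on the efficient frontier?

8

A: not dominated.
B: not dominated.
C: not dominated.
D: dominated by A (walk score 90≥64, commute 34≤39, rent 1912≤2937).
E: not dominated (best rent).
F: not dominated.
G: not dominated.
H: not dominated (best walk score).
I: not dominated (best commute).
Pareto-optimal: A, B, C, E, F, G, H, I → 8.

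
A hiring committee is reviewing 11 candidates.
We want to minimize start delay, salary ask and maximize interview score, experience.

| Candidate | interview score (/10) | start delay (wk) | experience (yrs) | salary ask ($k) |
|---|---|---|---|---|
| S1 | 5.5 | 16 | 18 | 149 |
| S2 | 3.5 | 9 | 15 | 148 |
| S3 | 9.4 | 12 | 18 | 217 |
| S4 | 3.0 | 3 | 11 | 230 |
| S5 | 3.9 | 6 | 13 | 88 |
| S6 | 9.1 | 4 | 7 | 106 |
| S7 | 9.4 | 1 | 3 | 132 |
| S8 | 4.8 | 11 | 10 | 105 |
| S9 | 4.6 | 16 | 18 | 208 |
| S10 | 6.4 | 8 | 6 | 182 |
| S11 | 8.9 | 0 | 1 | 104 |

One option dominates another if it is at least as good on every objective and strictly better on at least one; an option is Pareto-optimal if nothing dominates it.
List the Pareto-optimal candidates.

S1, S2, S3, S4, S5, S6, S7, S8, S11

S1: not dominated.
S2: not dominated.
S3: not dominated.
S4: not dominated.
S5: not dominated (best salary ask).
S6: not dominated.
S7: not dominated.
S8: not dominated.
S9: dominated by S1 (interview score 5.5≥4.6, start delay 16≤16, experience 18≥18, salary ask 149≤208).
S10: dominated by S6 (interview score 9.1≥6.4, start delay 4≤8, experience 7≥6, salary ask 106≤182).
S11: not dominated (best start delay).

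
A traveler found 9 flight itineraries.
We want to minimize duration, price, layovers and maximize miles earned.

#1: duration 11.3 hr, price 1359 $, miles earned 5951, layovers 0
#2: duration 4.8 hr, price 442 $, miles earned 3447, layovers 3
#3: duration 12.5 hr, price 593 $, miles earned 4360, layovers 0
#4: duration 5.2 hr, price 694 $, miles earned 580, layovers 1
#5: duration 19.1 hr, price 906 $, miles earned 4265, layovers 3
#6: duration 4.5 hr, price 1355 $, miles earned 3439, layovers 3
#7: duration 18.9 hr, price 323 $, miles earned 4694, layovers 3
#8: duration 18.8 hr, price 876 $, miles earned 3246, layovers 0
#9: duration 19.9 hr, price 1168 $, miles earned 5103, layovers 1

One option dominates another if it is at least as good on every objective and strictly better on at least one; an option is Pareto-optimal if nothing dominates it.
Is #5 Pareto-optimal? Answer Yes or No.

No

#3 vs #5: duration 12.5≤19.1, price 593≤906, miles earned 4360≥4265, layovers 0≤3 — #3 is at least as good on every objective and strictly better on at least one, so #3 dominates #5.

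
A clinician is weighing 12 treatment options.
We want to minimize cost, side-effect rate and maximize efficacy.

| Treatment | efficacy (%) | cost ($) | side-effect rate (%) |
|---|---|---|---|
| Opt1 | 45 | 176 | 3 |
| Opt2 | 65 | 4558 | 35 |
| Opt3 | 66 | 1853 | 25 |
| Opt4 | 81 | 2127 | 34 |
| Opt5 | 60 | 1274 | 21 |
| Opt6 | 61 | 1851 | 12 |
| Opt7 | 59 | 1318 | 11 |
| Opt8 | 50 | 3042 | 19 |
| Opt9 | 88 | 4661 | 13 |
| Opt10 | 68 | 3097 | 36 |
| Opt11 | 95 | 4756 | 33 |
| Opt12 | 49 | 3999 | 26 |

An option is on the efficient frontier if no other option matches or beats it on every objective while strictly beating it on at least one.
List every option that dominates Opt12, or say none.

Opt3: efficacy 66≥49, cost 1853≤3999, side-effect rate 25≤26 — dominates Opt12.
Opt5: efficacy 60≥49, cost 1274≤3999, side-effect rate 21≤26 — dominates Opt12.
Opt6: efficacy 61≥49, cost 1851≤3999, side-effect rate 12≤26 — dominates Opt12.
Opt7: efficacy 59≥49, cost 1318≤3999, side-effect rate 11≤26 — dominates Opt12.
Opt8: efficacy 50≥49, cost 3042≤3999, side-effect rate 19≤26 — dominates Opt12.
Others (Opt1, Opt2, Opt4, Opt9, Opt10, Opt11) are each worse than Opt12 on at least one objective.

Opt3, Opt5, Opt6, Opt7, Opt8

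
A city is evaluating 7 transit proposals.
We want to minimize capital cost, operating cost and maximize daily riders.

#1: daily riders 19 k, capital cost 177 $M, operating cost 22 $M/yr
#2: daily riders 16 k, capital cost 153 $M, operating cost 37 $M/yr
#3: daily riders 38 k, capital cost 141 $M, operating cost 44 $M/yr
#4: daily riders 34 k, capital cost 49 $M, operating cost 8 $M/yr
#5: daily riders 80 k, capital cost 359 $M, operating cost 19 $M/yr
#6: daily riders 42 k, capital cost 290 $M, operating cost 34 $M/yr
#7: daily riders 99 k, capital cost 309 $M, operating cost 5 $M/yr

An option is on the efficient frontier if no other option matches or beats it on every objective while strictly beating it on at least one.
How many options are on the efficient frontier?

4

#1: dominated by #4 (daily riders 34≥19, capital cost 49≤177, operating cost 8≤22).
#2: dominated by #4 (daily riders 34≥16, capital cost 49≤153, operating cost 8≤37).
#3: not dominated.
#4: not dominated (best capital cost).
#5: dominated by #7 (daily riders 99≥80, capital cost 309≤359, operating cost 5≤19).
#6: not dominated.
#7: not dominated (best daily riders).
Pareto-optimal: #3, #4, #6, #7 → 4.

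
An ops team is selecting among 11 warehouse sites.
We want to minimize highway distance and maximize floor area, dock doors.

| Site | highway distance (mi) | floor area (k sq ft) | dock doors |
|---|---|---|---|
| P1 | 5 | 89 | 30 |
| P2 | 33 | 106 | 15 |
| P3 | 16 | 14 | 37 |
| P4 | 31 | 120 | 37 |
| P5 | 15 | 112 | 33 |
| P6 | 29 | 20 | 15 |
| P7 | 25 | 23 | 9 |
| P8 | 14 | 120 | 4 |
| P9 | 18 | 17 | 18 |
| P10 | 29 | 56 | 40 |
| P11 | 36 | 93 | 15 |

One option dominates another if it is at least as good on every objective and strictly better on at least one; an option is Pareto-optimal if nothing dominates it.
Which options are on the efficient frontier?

P1, P3, P4, P5, P8, P10

P1: not dominated (best highway distance).
P2: dominated by P4 (highway distance 31≤33, floor area 120≥106, dock doors 37≥15).
P3: not dominated.
P4: not dominated.
P5: not dominated.
P6: dominated by P1 (highway distance 5≤29, floor area 89≥20, dock doors 30≥15).
P7: dominated by P1 (highway distance 5≤25, floor area 89≥23, dock doors 30≥9).
P8: not dominated.
P9: dominated by P1 (highway distance 5≤18, floor area 89≥17, dock doors 30≥18).
P10: not dominated (best dock doors).
P11: dominated by P2 (highway distance 33≤36, floor area 106≥93, dock doors 15≥15).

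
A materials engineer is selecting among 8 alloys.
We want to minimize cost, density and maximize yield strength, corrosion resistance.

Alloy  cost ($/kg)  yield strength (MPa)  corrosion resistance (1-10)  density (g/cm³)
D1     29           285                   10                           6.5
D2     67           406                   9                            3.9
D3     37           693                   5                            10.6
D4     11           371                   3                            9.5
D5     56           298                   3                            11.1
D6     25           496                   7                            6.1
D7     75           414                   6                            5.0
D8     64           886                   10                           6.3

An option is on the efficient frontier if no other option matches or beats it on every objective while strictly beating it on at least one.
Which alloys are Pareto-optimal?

D1: not dominated.
D2: not dominated (best density).
D3: not dominated.
D4: not dominated (best cost).
D5: dominated by D3 (cost 37≤56, yield strength 693≥298, corrosion resistance 5≥3, density 10.6≤11.1).
D6: not dominated.
D7: not dominated.
D8: not dominated (best yield strength).

D1, D2, D3, D4, D6, D7, D8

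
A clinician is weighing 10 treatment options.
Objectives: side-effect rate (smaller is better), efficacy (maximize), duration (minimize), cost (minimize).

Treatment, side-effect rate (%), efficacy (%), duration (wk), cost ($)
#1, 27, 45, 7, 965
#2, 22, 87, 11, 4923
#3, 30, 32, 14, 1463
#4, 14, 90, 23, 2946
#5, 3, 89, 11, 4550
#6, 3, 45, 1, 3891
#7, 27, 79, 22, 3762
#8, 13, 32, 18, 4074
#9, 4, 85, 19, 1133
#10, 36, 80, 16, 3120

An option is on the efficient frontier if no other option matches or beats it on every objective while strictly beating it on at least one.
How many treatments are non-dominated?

#1: not dominated (best cost).
#2: dominated by #5 (side-effect rate 3≤22, efficacy 89≥87, duration 11≤11, cost 4550≤4923).
#3: dominated by #1 (side-effect rate 27≤30, efficacy 45≥32, duration 7≤14, cost 965≤1463).
#4: not dominated (best efficacy).
#5: not dominated.
#6: not dominated (best duration).
#7: dominated by #9 (side-effect rate 4≤27, efficacy 85≥79, duration 19≤22, cost 1133≤3762).
#8: dominated by #6 (side-effect rate 3≤13, efficacy 45≥32, duration 1≤18, cost 3891≤4074).
#9: not dominated.
#10: not dominated.
Pareto-optimal: #1, #4, #5, #6, #9, #10 → 6.

6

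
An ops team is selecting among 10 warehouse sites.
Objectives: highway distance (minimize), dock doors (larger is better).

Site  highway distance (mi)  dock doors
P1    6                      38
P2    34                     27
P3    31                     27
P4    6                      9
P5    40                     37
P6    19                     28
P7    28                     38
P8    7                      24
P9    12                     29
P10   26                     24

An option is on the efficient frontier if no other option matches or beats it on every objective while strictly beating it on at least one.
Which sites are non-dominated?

P1: not dominated.
P2: dominated by P1 (highway distance 6≤34, dock doors 38≥27).
P3: dominated by P1 (highway distance 6≤31, dock doors 38≥27).
P4: dominated by P1 (highway distance 6≤6, dock doors 38≥9).
P5: dominated by P1 (highway distance 6≤40, dock doors 38≥37).
P6: dominated by P1 (highway distance 6≤19, dock doors 38≥28).
P7: dominated by P1 (highway distance 6≤28, dock doors 38≥38).
P8: dominated by P1 (highway distance 6≤7, dock doors 38≥24).
P9: dominated by P1 (highway distance 6≤12, dock doors 38≥29).
P10: dominated by P1 (highway distance 6≤26, dock doors 38≥24).

P1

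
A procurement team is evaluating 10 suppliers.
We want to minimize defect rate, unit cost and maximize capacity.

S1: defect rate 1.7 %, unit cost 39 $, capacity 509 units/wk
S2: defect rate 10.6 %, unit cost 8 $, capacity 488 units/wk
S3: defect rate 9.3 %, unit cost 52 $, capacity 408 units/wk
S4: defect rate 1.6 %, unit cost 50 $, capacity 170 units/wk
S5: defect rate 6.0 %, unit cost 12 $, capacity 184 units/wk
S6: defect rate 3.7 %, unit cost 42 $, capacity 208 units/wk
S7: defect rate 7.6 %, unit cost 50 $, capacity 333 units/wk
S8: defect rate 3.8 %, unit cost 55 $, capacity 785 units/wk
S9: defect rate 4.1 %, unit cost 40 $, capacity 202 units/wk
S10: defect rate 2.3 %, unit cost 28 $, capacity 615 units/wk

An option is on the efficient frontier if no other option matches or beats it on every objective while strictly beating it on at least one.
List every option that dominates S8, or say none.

none

S1: worse on capacity (509 vs 785).
S2: worse on defect rate (10.6 vs 3.8).
S3: worse on defect rate (9.3 vs 3.8).
S4: worse on capacity (170 vs 785).
S5: worse on defect rate (6.0 vs 3.8).
S6: worse on capacity (208 vs 785).
S7: worse on defect rate (7.6 vs 3.8).
S9: worse on defect rate (4.1 vs 3.8).
S10: worse on capacity (615 vs 785).
No option dominates S8.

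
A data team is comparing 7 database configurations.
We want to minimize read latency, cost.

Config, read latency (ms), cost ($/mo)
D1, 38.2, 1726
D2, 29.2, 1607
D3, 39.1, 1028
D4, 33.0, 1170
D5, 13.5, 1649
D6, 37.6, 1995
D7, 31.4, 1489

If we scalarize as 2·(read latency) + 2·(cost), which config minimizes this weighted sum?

D3

D1: 2·38.2 + 2·1726 = 3528.4
D2: 2·29.2 + 2·1607 = 3272.4
D3: 2·39.1 + 2·1028 = 2134.2
D4: 2·33.0 + 2·1170 = 2406.0
D5: 2·13.5 + 2·1649 = 3325.0
D6: 2·37.6 + 2·1995 = 4065.2
D7: 2·31.4 + 2·1489 = 3040.8
Lowest: D3 at 2134.2.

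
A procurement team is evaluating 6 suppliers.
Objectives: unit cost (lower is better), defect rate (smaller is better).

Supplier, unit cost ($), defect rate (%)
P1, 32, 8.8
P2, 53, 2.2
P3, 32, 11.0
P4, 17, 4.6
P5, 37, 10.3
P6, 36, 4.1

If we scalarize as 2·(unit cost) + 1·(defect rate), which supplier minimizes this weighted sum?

P1: 2·32 + 1·8.8 = 72.8
P2: 2·53 + 1·2.2 = 108.2
P3: 2·32 + 1·11.0 = 75.0
P4: 2·17 + 1·4.6 = 38.6
P5: 2·37 + 1·10.3 = 84.3
P6: 2·36 + 1·4.1 = 76.1
Lowest: P4 at 38.6.

P4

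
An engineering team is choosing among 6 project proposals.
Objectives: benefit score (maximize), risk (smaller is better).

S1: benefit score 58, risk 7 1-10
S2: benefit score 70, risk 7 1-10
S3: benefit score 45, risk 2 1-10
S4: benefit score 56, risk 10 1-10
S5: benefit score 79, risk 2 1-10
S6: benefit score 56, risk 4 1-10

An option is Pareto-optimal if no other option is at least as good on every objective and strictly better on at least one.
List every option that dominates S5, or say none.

none

S1: worse on benefit score (58 vs 79).
S2: worse on benefit score (70 vs 79).
S3: worse on benefit score (45 vs 79).
S4: worse on benefit score (56 vs 79).
S6: worse on benefit score (56 vs 79).
No option dominates S5.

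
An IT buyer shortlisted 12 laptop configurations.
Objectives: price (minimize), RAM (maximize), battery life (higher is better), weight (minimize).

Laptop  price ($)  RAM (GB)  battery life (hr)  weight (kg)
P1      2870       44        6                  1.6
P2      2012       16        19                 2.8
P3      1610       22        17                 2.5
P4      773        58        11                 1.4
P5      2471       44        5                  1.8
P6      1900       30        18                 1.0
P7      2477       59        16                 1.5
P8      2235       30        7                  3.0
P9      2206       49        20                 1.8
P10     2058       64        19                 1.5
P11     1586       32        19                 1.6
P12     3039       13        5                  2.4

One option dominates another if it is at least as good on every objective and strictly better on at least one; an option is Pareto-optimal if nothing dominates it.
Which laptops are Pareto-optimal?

P1: dominated by P4 (price 773≤2870, RAM 58≥44, battery life 11≥6, weight 1.4≤1.6).
P2: dominated by P11 (price 1586≤2012, RAM 32≥16, battery life 19≥19, weight 1.6≤2.8).
P3: dominated by P11 (price 1586≤1610, RAM 32≥22, battery life 19≥17, weight 1.6≤2.5).
P4: not dominated (best price).
P5: dominated by P4 (price 773≤2471, RAM 58≥44, battery life 11≥5, weight 1.4≤1.8).
P6: not dominated (best weight).
P7: dominated by P10 (price 2058≤2477, RAM 64≥59, battery life 19≥16, weight 1.5≤1.5).
P8: dominated by P4 (price 773≤2235, RAM 58≥30, battery life 11≥7, weight 1.4≤3.0).
P9: not dominated (best battery life).
P10: not dominated (best RAM).
P11: not dominated.
P12: dominated by P1 (price 2870≤3039, RAM 44≥13, battery life 6≥5, weight 1.6≤2.4).

P4, P6, P9, P10, P11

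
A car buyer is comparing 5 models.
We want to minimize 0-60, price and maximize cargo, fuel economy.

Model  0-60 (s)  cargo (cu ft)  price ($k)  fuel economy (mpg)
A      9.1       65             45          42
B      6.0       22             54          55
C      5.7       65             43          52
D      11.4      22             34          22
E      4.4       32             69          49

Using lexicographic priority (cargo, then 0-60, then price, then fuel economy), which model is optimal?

First maximize cargo: best is 65, kept {A, C}.
Then minimize 0-60: best is 5.7, kept {C}.

C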